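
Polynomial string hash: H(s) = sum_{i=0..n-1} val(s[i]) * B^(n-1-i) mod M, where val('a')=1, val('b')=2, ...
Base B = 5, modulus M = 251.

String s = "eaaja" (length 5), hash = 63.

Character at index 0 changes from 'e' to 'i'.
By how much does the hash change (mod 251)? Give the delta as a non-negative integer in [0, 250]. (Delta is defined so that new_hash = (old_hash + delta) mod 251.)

Answer: 241

Derivation:
Delta formula: (val(new) - val(old)) * B^(n-1-k) mod M
  val('i') - val('e') = 9 - 5 = 4
  B^(n-1-k) = 5^4 mod 251 = 123
  Delta = 4 * 123 mod 251 = 241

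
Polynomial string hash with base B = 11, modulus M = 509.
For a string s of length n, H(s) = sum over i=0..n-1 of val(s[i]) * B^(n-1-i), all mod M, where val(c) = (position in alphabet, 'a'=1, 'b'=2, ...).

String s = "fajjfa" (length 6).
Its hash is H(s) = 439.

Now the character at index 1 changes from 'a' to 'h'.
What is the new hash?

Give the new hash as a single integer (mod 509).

Answer: 108

Derivation:
val('a') = 1, val('h') = 8
Position k = 1, exponent = n-1-k = 4
B^4 mod M = 11^4 mod 509 = 389
Delta = (8 - 1) * 389 mod 509 = 178
New hash = (439 + 178) mod 509 = 108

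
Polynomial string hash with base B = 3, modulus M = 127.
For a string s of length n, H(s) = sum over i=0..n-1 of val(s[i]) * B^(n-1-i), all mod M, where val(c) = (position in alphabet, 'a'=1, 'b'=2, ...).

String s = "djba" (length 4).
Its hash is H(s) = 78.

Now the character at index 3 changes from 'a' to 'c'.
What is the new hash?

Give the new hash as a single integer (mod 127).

Answer: 80

Derivation:
val('a') = 1, val('c') = 3
Position k = 3, exponent = n-1-k = 0
B^0 mod M = 3^0 mod 127 = 1
Delta = (3 - 1) * 1 mod 127 = 2
New hash = (78 + 2) mod 127 = 80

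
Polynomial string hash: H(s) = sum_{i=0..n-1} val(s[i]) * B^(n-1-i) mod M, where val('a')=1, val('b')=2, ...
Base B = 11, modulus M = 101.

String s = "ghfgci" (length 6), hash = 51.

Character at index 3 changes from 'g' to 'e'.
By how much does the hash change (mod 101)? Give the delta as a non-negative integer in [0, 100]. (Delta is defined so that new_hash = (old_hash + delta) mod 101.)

Delta formula: (val(new) - val(old)) * B^(n-1-k) mod M
  val('e') - val('g') = 5 - 7 = -2
  B^(n-1-k) = 11^2 mod 101 = 20
  Delta = -2 * 20 mod 101 = 61

Answer: 61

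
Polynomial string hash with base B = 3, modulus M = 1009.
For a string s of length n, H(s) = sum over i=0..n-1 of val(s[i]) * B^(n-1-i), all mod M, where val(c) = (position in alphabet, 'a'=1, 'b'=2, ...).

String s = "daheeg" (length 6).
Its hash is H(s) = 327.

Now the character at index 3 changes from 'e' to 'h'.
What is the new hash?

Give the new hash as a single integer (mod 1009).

val('e') = 5, val('h') = 8
Position k = 3, exponent = n-1-k = 2
B^2 mod M = 3^2 mod 1009 = 9
Delta = (8 - 5) * 9 mod 1009 = 27
New hash = (327 + 27) mod 1009 = 354

Answer: 354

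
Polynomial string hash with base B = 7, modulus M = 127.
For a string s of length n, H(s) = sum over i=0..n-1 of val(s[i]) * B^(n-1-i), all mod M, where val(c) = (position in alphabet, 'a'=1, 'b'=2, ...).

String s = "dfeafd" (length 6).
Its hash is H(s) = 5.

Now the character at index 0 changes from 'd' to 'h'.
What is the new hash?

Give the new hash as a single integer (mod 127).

Answer: 50

Derivation:
val('d') = 4, val('h') = 8
Position k = 0, exponent = n-1-k = 5
B^5 mod M = 7^5 mod 127 = 43
Delta = (8 - 4) * 43 mod 127 = 45
New hash = (5 + 45) mod 127 = 50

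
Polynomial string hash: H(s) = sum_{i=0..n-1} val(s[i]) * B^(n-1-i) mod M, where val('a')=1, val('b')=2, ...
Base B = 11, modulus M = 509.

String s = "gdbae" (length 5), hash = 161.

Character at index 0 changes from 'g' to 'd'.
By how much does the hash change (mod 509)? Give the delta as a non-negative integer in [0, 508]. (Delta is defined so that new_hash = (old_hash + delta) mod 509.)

Answer: 360

Derivation:
Delta formula: (val(new) - val(old)) * B^(n-1-k) mod M
  val('d') - val('g') = 4 - 7 = -3
  B^(n-1-k) = 11^4 mod 509 = 389
  Delta = -3 * 389 mod 509 = 360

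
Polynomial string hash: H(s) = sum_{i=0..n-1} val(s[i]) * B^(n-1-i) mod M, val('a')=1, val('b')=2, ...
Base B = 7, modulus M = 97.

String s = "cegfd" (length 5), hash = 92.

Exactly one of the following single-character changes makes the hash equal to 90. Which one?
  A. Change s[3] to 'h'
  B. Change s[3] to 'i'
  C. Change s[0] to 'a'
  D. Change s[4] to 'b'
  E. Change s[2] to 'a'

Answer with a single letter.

Answer: D

Derivation:
Option A: s[3]='f'->'h', delta=(8-6)*7^1 mod 97 = 14, hash=92+14 mod 97 = 9
Option B: s[3]='f'->'i', delta=(9-6)*7^1 mod 97 = 21, hash=92+21 mod 97 = 16
Option C: s[0]='c'->'a', delta=(1-3)*7^4 mod 97 = 48, hash=92+48 mod 97 = 43
Option D: s[4]='d'->'b', delta=(2-4)*7^0 mod 97 = 95, hash=92+95 mod 97 = 90 <-- target
Option E: s[2]='g'->'a', delta=(1-7)*7^2 mod 97 = 94, hash=92+94 mod 97 = 89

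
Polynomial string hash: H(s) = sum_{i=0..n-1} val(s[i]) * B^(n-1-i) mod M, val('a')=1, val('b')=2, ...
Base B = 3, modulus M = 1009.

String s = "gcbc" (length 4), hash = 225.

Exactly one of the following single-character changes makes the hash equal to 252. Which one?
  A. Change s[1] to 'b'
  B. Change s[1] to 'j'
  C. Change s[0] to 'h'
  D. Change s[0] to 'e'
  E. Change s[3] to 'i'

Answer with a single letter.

Answer: C

Derivation:
Option A: s[1]='c'->'b', delta=(2-3)*3^2 mod 1009 = 1000, hash=225+1000 mod 1009 = 216
Option B: s[1]='c'->'j', delta=(10-3)*3^2 mod 1009 = 63, hash=225+63 mod 1009 = 288
Option C: s[0]='g'->'h', delta=(8-7)*3^3 mod 1009 = 27, hash=225+27 mod 1009 = 252 <-- target
Option D: s[0]='g'->'e', delta=(5-7)*3^3 mod 1009 = 955, hash=225+955 mod 1009 = 171
Option E: s[3]='c'->'i', delta=(9-3)*3^0 mod 1009 = 6, hash=225+6 mod 1009 = 231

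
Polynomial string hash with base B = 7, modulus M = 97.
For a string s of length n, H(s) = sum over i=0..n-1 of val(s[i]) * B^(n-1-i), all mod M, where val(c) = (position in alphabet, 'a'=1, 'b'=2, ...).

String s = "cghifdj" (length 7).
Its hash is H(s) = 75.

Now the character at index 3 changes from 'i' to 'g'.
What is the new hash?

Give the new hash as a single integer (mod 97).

Answer: 68

Derivation:
val('i') = 9, val('g') = 7
Position k = 3, exponent = n-1-k = 3
B^3 mod M = 7^3 mod 97 = 52
Delta = (7 - 9) * 52 mod 97 = 90
New hash = (75 + 90) mod 97 = 68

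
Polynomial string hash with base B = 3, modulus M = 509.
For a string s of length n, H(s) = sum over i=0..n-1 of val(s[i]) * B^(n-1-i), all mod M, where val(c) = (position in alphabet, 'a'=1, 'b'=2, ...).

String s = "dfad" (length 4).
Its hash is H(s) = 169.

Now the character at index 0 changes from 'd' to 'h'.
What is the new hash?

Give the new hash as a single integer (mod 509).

val('d') = 4, val('h') = 8
Position k = 0, exponent = n-1-k = 3
B^3 mod M = 3^3 mod 509 = 27
Delta = (8 - 4) * 27 mod 509 = 108
New hash = (169 + 108) mod 509 = 277

Answer: 277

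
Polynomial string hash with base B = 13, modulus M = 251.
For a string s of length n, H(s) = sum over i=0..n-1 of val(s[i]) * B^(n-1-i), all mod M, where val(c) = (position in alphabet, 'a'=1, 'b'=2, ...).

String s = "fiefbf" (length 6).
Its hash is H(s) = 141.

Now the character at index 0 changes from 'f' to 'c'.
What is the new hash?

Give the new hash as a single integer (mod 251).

val('f') = 6, val('c') = 3
Position k = 0, exponent = n-1-k = 5
B^5 mod M = 13^5 mod 251 = 64
Delta = (3 - 6) * 64 mod 251 = 59
New hash = (141 + 59) mod 251 = 200

Answer: 200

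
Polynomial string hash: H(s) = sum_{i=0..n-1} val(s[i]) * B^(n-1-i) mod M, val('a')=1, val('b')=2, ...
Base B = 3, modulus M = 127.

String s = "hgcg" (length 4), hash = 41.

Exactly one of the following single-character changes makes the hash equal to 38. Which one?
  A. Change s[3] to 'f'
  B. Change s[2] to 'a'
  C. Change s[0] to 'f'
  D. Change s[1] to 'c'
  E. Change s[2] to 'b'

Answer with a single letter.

Answer: E

Derivation:
Option A: s[3]='g'->'f', delta=(6-7)*3^0 mod 127 = 126, hash=41+126 mod 127 = 40
Option B: s[2]='c'->'a', delta=(1-3)*3^1 mod 127 = 121, hash=41+121 mod 127 = 35
Option C: s[0]='h'->'f', delta=(6-8)*3^3 mod 127 = 73, hash=41+73 mod 127 = 114
Option D: s[1]='g'->'c', delta=(3-7)*3^2 mod 127 = 91, hash=41+91 mod 127 = 5
Option E: s[2]='c'->'b', delta=(2-3)*3^1 mod 127 = 124, hash=41+124 mod 127 = 38 <-- target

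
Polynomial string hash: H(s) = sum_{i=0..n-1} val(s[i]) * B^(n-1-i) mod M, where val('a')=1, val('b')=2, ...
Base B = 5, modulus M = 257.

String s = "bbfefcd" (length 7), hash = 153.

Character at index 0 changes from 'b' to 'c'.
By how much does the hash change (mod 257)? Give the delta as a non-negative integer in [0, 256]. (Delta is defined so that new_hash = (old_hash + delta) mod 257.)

Delta formula: (val(new) - val(old)) * B^(n-1-k) mod M
  val('c') - val('b') = 3 - 2 = 1
  B^(n-1-k) = 5^6 mod 257 = 205
  Delta = 1 * 205 mod 257 = 205

Answer: 205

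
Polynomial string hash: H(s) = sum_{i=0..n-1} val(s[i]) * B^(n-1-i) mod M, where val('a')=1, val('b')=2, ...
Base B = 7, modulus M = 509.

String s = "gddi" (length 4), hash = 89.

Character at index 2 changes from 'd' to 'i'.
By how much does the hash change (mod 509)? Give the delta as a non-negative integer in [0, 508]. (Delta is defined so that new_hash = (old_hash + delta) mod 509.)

Answer: 35

Derivation:
Delta formula: (val(new) - val(old)) * B^(n-1-k) mod M
  val('i') - val('d') = 9 - 4 = 5
  B^(n-1-k) = 7^1 mod 509 = 7
  Delta = 5 * 7 mod 509 = 35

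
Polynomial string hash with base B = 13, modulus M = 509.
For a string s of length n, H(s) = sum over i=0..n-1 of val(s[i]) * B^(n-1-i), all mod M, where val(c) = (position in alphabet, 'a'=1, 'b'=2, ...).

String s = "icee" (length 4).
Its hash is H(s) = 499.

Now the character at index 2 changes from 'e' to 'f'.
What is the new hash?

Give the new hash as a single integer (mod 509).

Answer: 3

Derivation:
val('e') = 5, val('f') = 6
Position k = 2, exponent = n-1-k = 1
B^1 mod M = 13^1 mod 509 = 13
Delta = (6 - 5) * 13 mod 509 = 13
New hash = (499 + 13) mod 509 = 3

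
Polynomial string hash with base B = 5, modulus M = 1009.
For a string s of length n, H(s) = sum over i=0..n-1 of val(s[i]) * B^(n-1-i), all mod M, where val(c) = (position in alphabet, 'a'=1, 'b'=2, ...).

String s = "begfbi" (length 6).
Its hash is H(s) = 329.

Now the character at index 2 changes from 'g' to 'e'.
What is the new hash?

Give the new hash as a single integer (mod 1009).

val('g') = 7, val('e') = 5
Position k = 2, exponent = n-1-k = 3
B^3 mod M = 5^3 mod 1009 = 125
Delta = (5 - 7) * 125 mod 1009 = 759
New hash = (329 + 759) mod 1009 = 79

Answer: 79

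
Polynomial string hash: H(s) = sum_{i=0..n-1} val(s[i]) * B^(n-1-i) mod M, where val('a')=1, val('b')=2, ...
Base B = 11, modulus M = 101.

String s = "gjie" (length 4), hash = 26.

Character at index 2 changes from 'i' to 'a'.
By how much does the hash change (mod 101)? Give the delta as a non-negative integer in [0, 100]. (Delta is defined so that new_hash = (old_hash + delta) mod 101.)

Delta formula: (val(new) - val(old)) * B^(n-1-k) mod M
  val('a') - val('i') = 1 - 9 = -8
  B^(n-1-k) = 11^1 mod 101 = 11
  Delta = -8 * 11 mod 101 = 13

Answer: 13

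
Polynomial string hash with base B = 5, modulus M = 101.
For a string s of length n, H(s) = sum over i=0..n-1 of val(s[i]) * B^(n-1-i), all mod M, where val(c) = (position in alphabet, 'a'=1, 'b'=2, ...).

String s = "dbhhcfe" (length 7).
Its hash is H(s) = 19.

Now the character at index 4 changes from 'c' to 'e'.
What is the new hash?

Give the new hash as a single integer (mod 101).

Answer: 69

Derivation:
val('c') = 3, val('e') = 5
Position k = 4, exponent = n-1-k = 2
B^2 mod M = 5^2 mod 101 = 25
Delta = (5 - 3) * 25 mod 101 = 50
New hash = (19 + 50) mod 101 = 69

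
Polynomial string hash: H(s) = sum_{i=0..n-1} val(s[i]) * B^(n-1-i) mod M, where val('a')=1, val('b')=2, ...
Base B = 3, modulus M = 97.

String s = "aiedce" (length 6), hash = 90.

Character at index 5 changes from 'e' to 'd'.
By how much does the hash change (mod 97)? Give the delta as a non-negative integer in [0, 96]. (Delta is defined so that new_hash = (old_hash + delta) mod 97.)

Answer: 96

Derivation:
Delta formula: (val(new) - val(old)) * B^(n-1-k) mod M
  val('d') - val('e') = 4 - 5 = -1
  B^(n-1-k) = 3^0 mod 97 = 1
  Delta = -1 * 1 mod 97 = 96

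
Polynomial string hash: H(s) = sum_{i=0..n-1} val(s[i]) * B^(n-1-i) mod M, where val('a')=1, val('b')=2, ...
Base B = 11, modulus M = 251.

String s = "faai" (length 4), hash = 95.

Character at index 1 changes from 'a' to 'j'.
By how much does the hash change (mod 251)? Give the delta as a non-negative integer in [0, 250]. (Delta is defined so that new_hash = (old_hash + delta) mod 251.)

Answer: 85

Derivation:
Delta formula: (val(new) - val(old)) * B^(n-1-k) mod M
  val('j') - val('a') = 10 - 1 = 9
  B^(n-1-k) = 11^2 mod 251 = 121
  Delta = 9 * 121 mod 251 = 85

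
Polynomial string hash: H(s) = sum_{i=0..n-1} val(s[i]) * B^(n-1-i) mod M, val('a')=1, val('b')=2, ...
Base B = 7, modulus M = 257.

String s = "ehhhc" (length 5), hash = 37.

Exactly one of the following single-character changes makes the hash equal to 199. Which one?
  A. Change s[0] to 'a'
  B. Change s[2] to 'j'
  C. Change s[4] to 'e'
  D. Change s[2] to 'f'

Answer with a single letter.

Answer: A

Derivation:
Option A: s[0]='e'->'a', delta=(1-5)*7^4 mod 257 = 162, hash=37+162 mod 257 = 199 <-- target
Option B: s[2]='h'->'j', delta=(10-8)*7^2 mod 257 = 98, hash=37+98 mod 257 = 135
Option C: s[4]='c'->'e', delta=(5-3)*7^0 mod 257 = 2, hash=37+2 mod 257 = 39
Option D: s[2]='h'->'f', delta=(6-8)*7^2 mod 257 = 159, hash=37+159 mod 257 = 196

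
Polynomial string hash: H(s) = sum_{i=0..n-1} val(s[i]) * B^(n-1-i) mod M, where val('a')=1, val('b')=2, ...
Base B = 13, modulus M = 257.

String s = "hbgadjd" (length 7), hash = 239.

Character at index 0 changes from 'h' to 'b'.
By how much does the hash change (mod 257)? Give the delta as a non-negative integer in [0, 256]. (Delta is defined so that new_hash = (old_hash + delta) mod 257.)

Delta formula: (val(new) - val(old)) * B^(n-1-k) mod M
  val('b') - val('h') = 2 - 8 = -6
  B^(n-1-k) = 13^6 mod 257 = 92
  Delta = -6 * 92 mod 257 = 219

Answer: 219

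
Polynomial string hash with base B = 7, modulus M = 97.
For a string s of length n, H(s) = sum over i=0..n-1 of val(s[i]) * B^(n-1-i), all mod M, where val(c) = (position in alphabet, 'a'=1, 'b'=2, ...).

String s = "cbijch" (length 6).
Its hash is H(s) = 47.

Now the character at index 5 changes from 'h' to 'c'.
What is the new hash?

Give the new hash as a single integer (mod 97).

val('h') = 8, val('c') = 3
Position k = 5, exponent = n-1-k = 0
B^0 mod M = 7^0 mod 97 = 1
Delta = (3 - 8) * 1 mod 97 = 92
New hash = (47 + 92) mod 97 = 42

Answer: 42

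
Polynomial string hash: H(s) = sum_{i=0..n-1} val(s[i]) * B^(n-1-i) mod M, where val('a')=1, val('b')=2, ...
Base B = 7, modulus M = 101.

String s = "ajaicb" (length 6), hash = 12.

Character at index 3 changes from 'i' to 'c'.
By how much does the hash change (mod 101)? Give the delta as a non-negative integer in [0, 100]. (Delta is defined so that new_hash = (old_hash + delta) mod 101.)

Answer: 9

Derivation:
Delta formula: (val(new) - val(old)) * B^(n-1-k) mod M
  val('c') - val('i') = 3 - 9 = -6
  B^(n-1-k) = 7^2 mod 101 = 49
  Delta = -6 * 49 mod 101 = 9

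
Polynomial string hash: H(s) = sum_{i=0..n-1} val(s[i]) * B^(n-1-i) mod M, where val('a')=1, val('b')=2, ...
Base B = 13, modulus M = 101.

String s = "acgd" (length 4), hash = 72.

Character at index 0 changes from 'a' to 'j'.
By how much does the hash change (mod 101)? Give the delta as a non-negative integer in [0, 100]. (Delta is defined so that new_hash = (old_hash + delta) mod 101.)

Delta formula: (val(new) - val(old)) * B^(n-1-k) mod M
  val('j') - val('a') = 10 - 1 = 9
  B^(n-1-k) = 13^3 mod 101 = 76
  Delta = 9 * 76 mod 101 = 78

Answer: 78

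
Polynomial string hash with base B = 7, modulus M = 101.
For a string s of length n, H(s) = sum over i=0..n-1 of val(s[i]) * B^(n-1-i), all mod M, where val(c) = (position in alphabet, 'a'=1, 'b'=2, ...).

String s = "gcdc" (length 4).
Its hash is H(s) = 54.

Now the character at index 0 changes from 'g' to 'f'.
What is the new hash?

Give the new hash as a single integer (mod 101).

Answer: 14

Derivation:
val('g') = 7, val('f') = 6
Position k = 0, exponent = n-1-k = 3
B^3 mod M = 7^3 mod 101 = 40
Delta = (6 - 7) * 40 mod 101 = 61
New hash = (54 + 61) mod 101 = 14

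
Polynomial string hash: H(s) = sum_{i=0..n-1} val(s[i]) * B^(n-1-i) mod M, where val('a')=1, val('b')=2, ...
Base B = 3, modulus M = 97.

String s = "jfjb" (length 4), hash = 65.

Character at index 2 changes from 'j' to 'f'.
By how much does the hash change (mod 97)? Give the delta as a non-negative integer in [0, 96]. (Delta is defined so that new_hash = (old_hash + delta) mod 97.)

Delta formula: (val(new) - val(old)) * B^(n-1-k) mod M
  val('f') - val('j') = 6 - 10 = -4
  B^(n-1-k) = 3^1 mod 97 = 3
  Delta = -4 * 3 mod 97 = 85

Answer: 85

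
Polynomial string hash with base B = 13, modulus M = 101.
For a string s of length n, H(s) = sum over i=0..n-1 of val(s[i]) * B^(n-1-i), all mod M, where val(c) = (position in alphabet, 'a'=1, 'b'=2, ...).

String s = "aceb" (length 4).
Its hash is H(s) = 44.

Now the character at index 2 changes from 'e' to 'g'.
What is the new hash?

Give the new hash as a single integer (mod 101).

Answer: 70

Derivation:
val('e') = 5, val('g') = 7
Position k = 2, exponent = n-1-k = 1
B^1 mod M = 13^1 mod 101 = 13
Delta = (7 - 5) * 13 mod 101 = 26
New hash = (44 + 26) mod 101 = 70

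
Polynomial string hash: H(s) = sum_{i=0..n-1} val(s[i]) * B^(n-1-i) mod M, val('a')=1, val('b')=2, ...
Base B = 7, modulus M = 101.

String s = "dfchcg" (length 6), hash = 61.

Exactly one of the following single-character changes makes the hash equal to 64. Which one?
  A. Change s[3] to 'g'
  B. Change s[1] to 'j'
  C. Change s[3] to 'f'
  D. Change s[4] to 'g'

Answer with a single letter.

Option A: s[3]='h'->'g', delta=(7-8)*7^2 mod 101 = 52, hash=61+52 mod 101 = 12
Option B: s[1]='f'->'j', delta=(10-6)*7^4 mod 101 = 9, hash=61+9 mod 101 = 70
Option C: s[3]='h'->'f', delta=(6-8)*7^2 mod 101 = 3, hash=61+3 mod 101 = 64 <-- target
Option D: s[4]='c'->'g', delta=(7-3)*7^1 mod 101 = 28, hash=61+28 mod 101 = 89

Answer: C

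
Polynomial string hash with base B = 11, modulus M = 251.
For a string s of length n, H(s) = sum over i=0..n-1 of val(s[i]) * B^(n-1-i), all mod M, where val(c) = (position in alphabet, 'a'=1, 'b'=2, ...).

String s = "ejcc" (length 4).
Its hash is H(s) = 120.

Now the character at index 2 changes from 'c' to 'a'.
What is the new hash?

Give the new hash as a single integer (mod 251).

Answer: 98

Derivation:
val('c') = 3, val('a') = 1
Position k = 2, exponent = n-1-k = 1
B^1 mod M = 11^1 mod 251 = 11
Delta = (1 - 3) * 11 mod 251 = 229
New hash = (120 + 229) mod 251 = 98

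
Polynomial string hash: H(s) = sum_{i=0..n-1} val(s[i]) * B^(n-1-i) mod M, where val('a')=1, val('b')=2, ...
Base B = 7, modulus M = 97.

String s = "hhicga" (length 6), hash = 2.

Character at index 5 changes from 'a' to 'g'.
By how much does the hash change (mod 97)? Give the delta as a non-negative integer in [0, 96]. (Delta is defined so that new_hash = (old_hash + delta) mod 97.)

Answer: 6

Derivation:
Delta formula: (val(new) - val(old)) * B^(n-1-k) mod M
  val('g') - val('a') = 7 - 1 = 6
  B^(n-1-k) = 7^0 mod 97 = 1
  Delta = 6 * 1 mod 97 = 6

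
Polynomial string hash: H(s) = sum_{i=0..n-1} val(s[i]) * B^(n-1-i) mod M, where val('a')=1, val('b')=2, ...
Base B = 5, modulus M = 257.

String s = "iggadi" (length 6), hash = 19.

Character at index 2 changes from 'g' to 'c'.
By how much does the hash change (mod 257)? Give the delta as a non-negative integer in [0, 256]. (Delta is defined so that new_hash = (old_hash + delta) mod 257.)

Delta formula: (val(new) - val(old)) * B^(n-1-k) mod M
  val('c') - val('g') = 3 - 7 = -4
  B^(n-1-k) = 5^3 mod 257 = 125
  Delta = -4 * 125 mod 257 = 14

Answer: 14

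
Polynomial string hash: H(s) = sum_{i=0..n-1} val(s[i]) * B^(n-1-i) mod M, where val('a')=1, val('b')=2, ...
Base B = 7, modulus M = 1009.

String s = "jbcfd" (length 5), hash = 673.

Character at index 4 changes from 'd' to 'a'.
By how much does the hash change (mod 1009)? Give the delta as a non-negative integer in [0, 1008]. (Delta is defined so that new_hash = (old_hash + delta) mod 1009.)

Answer: 1006

Derivation:
Delta formula: (val(new) - val(old)) * B^(n-1-k) mod M
  val('a') - val('d') = 1 - 4 = -3
  B^(n-1-k) = 7^0 mod 1009 = 1
  Delta = -3 * 1 mod 1009 = 1006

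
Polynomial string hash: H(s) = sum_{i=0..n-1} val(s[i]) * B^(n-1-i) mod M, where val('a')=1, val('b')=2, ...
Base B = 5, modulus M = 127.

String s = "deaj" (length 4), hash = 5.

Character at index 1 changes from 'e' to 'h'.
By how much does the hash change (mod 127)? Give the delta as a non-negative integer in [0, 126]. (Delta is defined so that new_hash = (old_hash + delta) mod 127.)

Delta formula: (val(new) - val(old)) * B^(n-1-k) mod M
  val('h') - val('e') = 8 - 5 = 3
  B^(n-1-k) = 5^2 mod 127 = 25
  Delta = 3 * 25 mod 127 = 75

Answer: 75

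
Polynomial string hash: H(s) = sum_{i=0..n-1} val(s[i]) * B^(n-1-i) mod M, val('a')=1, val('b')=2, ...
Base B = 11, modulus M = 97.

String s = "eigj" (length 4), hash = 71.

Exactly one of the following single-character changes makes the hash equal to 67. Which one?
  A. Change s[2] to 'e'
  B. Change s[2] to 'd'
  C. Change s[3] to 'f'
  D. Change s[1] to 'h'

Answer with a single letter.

Answer: C

Derivation:
Option A: s[2]='g'->'e', delta=(5-7)*11^1 mod 97 = 75, hash=71+75 mod 97 = 49
Option B: s[2]='g'->'d', delta=(4-7)*11^1 mod 97 = 64, hash=71+64 mod 97 = 38
Option C: s[3]='j'->'f', delta=(6-10)*11^0 mod 97 = 93, hash=71+93 mod 97 = 67 <-- target
Option D: s[1]='i'->'h', delta=(8-9)*11^2 mod 97 = 73, hash=71+73 mod 97 = 47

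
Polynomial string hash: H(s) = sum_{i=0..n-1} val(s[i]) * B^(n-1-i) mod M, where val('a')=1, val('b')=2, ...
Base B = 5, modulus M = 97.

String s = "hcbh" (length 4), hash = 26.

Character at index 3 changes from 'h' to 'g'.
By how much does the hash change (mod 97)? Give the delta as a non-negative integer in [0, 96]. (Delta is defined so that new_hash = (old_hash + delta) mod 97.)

Answer: 96

Derivation:
Delta formula: (val(new) - val(old)) * B^(n-1-k) mod M
  val('g') - val('h') = 7 - 8 = -1
  B^(n-1-k) = 5^0 mod 97 = 1
  Delta = -1 * 1 mod 97 = 96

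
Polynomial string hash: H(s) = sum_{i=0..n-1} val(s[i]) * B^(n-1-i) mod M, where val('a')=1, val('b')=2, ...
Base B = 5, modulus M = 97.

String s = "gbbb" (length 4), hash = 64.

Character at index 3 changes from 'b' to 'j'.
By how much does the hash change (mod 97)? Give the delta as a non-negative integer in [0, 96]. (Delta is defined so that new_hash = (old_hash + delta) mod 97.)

Answer: 8

Derivation:
Delta formula: (val(new) - val(old)) * B^(n-1-k) mod M
  val('j') - val('b') = 10 - 2 = 8
  B^(n-1-k) = 5^0 mod 97 = 1
  Delta = 8 * 1 mod 97 = 8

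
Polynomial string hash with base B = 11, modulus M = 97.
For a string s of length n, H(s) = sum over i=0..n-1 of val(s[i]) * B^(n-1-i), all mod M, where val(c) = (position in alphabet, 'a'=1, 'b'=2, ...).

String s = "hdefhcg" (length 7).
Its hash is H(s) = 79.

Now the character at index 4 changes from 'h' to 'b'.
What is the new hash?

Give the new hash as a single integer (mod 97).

val('h') = 8, val('b') = 2
Position k = 4, exponent = n-1-k = 2
B^2 mod M = 11^2 mod 97 = 24
Delta = (2 - 8) * 24 mod 97 = 50
New hash = (79 + 50) mod 97 = 32

Answer: 32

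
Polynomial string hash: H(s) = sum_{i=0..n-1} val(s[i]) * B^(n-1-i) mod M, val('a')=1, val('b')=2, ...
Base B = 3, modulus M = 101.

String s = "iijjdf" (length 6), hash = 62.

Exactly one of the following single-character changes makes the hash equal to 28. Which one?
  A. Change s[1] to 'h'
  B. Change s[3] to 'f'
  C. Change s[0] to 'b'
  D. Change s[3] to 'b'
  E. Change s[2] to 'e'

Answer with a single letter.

Option A: s[1]='i'->'h', delta=(8-9)*3^4 mod 101 = 20, hash=62+20 mod 101 = 82
Option B: s[3]='j'->'f', delta=(6-10)*3^2 mod 101 = 65, hash=62+65 mod 101 = 26
Option C: s[0]='i'->'b', delta=(2-9)*3^5 mod 101 = 16, hash=62+16 mod 101 = 78
Option D: s[3]='j'->'b', delta=(2-10)*3^2 mod 101 = 29, hash=62+29 mod 101 = 91
Option E: s[2]='j'->'e', delta=(5-10)*3^3 mod 101 = 67, hash=62+67 mod 101 = 28 <-- target

Answer: E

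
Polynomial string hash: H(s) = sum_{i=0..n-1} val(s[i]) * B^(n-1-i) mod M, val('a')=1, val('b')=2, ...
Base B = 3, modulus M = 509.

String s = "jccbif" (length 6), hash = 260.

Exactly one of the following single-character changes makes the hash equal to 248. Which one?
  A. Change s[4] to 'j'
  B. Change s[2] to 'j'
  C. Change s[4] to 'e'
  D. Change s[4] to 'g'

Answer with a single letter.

Option A: s[4]='i'->'j', delta=(10-9)*3^1 mod 509 = 3, hash=260+3 mod 509 = 263
Option B: s[2]='c'->'j', delta=(10-3)*3^3 mod 509 = 189, hash=260+189 mod 509 = 449
Option C: s[4]='i'->'e', delta=(5-9)*3^1 mod 509 = 497, hash=260+497 mod 509 = 248 <-- target
Option D: s[4]='i'->'g', delta=(7-9)*3^1 mod 509 = 503, hash=260+503 mod 509 = 254

Answer: C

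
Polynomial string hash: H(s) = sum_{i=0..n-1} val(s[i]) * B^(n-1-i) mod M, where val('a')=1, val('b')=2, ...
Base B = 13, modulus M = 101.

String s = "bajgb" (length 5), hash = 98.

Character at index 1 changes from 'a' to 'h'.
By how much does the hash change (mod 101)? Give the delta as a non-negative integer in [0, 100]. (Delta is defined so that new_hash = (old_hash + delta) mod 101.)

Answer: 27

Derivation:
Delta formula: (val(new) - val(old)) * B^(n-1-k) mod M
  val('h') - val('a') = 8 - 1 = 7
  B^(n-1-k) = 13^3 mod 101 = 76
  Delta = 7 * 76 mod 101 = 27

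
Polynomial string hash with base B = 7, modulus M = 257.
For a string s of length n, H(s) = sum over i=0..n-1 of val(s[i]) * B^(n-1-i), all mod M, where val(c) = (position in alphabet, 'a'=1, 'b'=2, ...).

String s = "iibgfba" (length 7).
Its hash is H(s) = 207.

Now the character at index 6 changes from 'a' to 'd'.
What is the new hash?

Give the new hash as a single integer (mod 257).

Answer: 210

Derivation:
val('a') = 1, val('d') = 4
Position k = 6, exponent = n-1-k = 0
B^0 mod M = 7^0 mod 257 = 1
Delta = (4 - 1) * 1 mod 257 = 3
New hash = (207 + 3) mod 257 = 210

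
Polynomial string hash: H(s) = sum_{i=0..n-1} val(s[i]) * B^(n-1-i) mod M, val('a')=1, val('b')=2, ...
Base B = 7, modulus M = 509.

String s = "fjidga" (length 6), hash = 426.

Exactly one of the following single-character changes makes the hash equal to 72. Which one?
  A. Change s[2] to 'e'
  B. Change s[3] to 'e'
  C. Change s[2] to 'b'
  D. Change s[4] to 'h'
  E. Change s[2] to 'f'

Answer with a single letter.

Answer: A

Derivation:
Option A: s[2]='i'->'e', delta=(5-9)*7^3 mod 509 = 155, hash=426+155 mod 509 = 72 <-- target
Option B: s[3]='d'->'e', delta=(5-4)*7^2 mod 509 = 49, hash=426+49 mod 509 = 475
Option C: s[2]='i'->'b', delta=(2-9)*7^3 mod 509 = 144, hash=426+144 mod 509 = 61
Option D: s[4]='g'->'h', delta=(8-7)*7^1 mod 509 = 7, hash=426+7 mod 509 = 433
Option E: s[2]='i'->'f', delta=(6-9)*7^3 mod 509 = 498, hash=426+498 mod 509 = 415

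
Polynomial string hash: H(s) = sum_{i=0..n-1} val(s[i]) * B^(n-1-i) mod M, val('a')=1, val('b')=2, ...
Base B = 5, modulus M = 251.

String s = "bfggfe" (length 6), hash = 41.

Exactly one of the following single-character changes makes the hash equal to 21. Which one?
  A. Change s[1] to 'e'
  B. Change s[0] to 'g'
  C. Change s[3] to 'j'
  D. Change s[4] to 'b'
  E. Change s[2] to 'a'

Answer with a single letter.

Option A: s[1]='f'->'e', delta=(5-6)*5^4 mod 251 = 128, hash=41+128 mod 251 = 169
Option B: s[0]='b'->'g', delta=(7-2)*5^5 mod 251 = 63, hash=41+63 mod 251 = 104
Option C: s[3]='g'->'j', delta=(10-7)*5^2 mod 251 = 75, hash=41+75 mod 251 = 116
Option D: s[4]='f'->'b', delta=(2-6)*5^1 mod 251 = 231, hash=41+231 mod 251 = 21 <-- target
Option E: s[2]='g'->'a', delta=(1-7)*5^3 mod 251 = 3, hash=41+3 mod 251 = 44

Answer: D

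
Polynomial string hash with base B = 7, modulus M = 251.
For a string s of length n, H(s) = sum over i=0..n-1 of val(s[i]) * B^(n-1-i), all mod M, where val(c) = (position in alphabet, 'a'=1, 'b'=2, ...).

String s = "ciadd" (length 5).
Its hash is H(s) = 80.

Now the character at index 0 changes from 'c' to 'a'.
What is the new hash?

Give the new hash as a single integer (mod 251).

val('c') = 3, val('a') = 1
Position k = 0, exponent = n-1-k = 4
B^4 mod M = 7^4 mod 251 = 142
Delta = (1 - 3) * 142 mod 251 = 218
New hash = (80 + 218) mod 251 = 47

Answer: 47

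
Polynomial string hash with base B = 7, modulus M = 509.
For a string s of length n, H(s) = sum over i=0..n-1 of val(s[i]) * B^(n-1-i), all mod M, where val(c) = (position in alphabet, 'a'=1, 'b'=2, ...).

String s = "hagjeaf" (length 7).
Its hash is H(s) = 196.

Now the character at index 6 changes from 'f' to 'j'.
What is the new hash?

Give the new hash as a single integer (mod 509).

Answer: 200

Derivation:
val('f') = 6, val('j') = 10
Position k = 6, exponent = n-1-k = 0
B^0 mod M = 7^0 mod 509 = 1
Delta = (10 - 6) * 1 mod 509 = 4
New hash = (196 + 4) mod 509 = 200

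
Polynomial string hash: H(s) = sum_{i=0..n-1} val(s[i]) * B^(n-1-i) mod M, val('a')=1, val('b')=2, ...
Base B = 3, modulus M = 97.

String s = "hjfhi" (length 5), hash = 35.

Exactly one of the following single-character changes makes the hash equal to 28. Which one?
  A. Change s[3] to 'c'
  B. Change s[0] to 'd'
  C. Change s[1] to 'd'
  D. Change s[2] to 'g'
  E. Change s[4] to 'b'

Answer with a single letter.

Option A: s[3]='h'->'c', delta=(3-8)*3^1 mod 97 = 82, hash=35+82 mod 97 = 20
Option B: s[0]='h'->'d', delta=(4-8)*3^4 mod 97 = 64, hash=35+64 mod 97 = 2
Option C: s[1]='j'->'d', delta=(4-10)*3^3 mod 97 = 32, hash=35+32 mod 97 = 67
Option D: s[2]='f'->'g', delta=(7-6)*3^2 mod 97 = 9, hash=35+9 mod 97 = 44
Option E: s[4]='i'->'b', delta=(2-9)*3^0 mod 97 = 90, hash=35+90 mod 97 = 28 <-- target

Answer: E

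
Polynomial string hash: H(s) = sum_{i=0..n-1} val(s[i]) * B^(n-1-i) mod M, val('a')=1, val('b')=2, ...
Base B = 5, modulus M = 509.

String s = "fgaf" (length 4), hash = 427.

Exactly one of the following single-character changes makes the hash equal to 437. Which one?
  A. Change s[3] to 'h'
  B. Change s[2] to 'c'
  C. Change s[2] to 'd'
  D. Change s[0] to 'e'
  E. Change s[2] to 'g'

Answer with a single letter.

Answer: B

Derivation:
Option A: s[3]='f'->'h', delta=(8-6)*5^0 mod 509 = 2, hash=427+2 mod 509 = 429
Option B: s[2]='a'->'c', delta=(3-1)*5^1 mod 509 = 10, hash=427+10 mod 509 = 437 <-- target
Option C: s[2]='a'->'d', delta=(4-1)*5^1 mod 509 = 15, hash=427+15 mod 509 = 442
Option D: s[0]='f'->'e', delta=(5-6)*5^3 mod 509 = 384, hash=427+384 mod 509 = 302
Option E: s[2]='a'->'g', delta=(7-1)*5^1 mod 509 = 30, hash=427+30 mod 509 = 457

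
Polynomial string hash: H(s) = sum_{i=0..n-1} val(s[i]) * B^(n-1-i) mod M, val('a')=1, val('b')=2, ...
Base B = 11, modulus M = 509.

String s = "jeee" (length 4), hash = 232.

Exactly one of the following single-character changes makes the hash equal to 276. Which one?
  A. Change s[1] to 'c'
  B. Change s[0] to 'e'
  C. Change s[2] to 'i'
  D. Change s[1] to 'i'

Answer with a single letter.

Option A: s[1]='e'->'c', delta=(3-5)*11^2 mod 509 = 267, hash=232+267 mod 509 = 499
Option B: s[0]='j'->'e', delta=(5-10)*11^3 mod 509 = 471, hash=232+471 mod 509 = 194
Option C: s[2]='e'->'i', delta=(9-5)*11^1 mod 509 = 44, hash=232+44 mod 509 = 276 <-- target
Option D: s[1]='e'->'i', delta=(9-5)*11^2 mod 509 = 484, hash=232+484 mod 509 = 207

Answer: C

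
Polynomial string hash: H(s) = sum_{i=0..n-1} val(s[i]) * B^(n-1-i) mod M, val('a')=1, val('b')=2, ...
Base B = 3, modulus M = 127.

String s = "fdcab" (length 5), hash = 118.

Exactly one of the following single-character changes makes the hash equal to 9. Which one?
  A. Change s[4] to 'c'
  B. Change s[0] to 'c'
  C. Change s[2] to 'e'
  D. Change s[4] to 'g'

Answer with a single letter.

Option A: s[4]='b'->'c', delta=(3-2)*3^0 mod 127 = 1, hash=118+1 mod 127 = 119
Option B: s[0]='f'->'c', delta=(3-6)*3^4 mod 127 = 11, hash=118+11 mod 127 = 2
Option C: s[2]='c'->'e', delta=(5-3)*3^2 mod 127 = 18, hash=118+18 mod 127 = 9 <-- target
Option D: s[4]='b'->'g', delta=(7-2)*3^0 mod 127 = 5, hash=118+5 mod 127 = 123

Answer: C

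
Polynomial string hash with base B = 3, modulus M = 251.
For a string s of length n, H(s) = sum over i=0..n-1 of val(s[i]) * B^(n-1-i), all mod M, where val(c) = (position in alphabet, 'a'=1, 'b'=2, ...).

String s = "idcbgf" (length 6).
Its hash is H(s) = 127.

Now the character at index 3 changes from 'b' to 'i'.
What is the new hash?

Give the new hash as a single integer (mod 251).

val('b') = 2, val('i') = 9
Position k = 3, exponent = n-1-k = 2
B^2 mod M = 3^2 mod 251 = 9
Delta = (9 - 2) * 9 mod 251 = 63
New hash = (127 + 63) mod 251 = 190

Answer: 190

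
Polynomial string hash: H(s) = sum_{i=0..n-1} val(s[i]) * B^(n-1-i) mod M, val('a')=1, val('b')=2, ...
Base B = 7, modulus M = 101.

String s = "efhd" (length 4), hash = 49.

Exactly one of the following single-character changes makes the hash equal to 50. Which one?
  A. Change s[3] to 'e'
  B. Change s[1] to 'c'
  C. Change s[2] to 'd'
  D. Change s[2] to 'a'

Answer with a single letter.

Answer: A

Derivation:
Option A: s[3]='d'->'e', delta=(5-4)*7^0 mod 101 = 1, hash=49+1 mod 101 = 50 <-- target
Option B: s[1]='f'->'c', delta=(3-6)*7^2 mod 101 = 55, hash=49+55 mod 101 = 3
Option C: s[2]='h'->'d', delta=(4-8)*7^1 mod 101 = 73, hash=49+73 mod 101 = 21
Option D: s[2]='h'->'a', delta=(1-8)*7^1 mod 101 = 52, hash=49+52 mod 101 = 0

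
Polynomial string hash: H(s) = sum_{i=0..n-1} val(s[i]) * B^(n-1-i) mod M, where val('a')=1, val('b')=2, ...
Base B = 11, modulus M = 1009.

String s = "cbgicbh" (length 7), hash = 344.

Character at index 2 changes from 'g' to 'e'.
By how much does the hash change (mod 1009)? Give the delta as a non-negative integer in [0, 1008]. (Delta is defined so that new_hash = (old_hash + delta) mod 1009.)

Delta formula: (val(new) - val(old)) * B^(n-1-k) mod M
  val('e') - val('g') = 5 - 7 = -2
  B^(n-1-k) = 11^4 mod 1009 = 515
  Delta = -2 * 515 mod 1009 = 988

Answer: 988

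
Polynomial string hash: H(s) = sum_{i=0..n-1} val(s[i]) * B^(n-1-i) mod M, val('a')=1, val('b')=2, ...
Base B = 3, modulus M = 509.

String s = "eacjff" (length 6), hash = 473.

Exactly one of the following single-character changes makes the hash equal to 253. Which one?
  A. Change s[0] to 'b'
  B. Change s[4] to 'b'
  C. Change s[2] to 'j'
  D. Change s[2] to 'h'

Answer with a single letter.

Answer: A

Derivation:
Option A: s[0]='e'->'b', delta=(2-5)*3^5 mod 509 = 289, hash=473+289 mod 509 = 253 <-- target
Option B: s[4]='f'->'b', delta=(2-6)*3^1 mod 509 = 497, hash=473+497 mod 509 = 461
Option C: s[2]='c'->'j', delta=(10-3)*3^3 mod 509 = 189, hash=473+189 mod 509 = 153
Option D: s[2]='c'->'h', delta=(8-3)*3^3 mod 509 = 135, hash=473+135 mod 509 = 99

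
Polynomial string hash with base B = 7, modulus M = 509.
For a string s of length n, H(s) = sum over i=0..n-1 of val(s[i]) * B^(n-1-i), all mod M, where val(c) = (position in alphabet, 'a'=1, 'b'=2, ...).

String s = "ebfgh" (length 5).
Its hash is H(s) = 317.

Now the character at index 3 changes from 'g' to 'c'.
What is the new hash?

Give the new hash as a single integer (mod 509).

Answer: 289

Derivation:
val('g') = 7, val('c') = 3
Position k = 3, exponent = n-1-k = 1
B^1 mod M = 7^1 mod 509 = 7
Delta = (3 - 7) * 7 mod 509 = 481
New hash = (317 + 481) mod 509 = 289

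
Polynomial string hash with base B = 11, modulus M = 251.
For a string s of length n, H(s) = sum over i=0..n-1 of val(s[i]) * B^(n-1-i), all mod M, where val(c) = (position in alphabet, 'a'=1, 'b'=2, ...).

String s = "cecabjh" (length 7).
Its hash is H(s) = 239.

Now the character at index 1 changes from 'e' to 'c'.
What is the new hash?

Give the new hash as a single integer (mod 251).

Answer: 170

Derivation:
val('e') = 5, val('c') = 3
Position k = 1, exponent = n-1-k = 5
B^5 mod M = 11^5 mod 251 = 160
Delta = (3 - 5) * 160 mod 251 = 182
New hash = (239 + 182) mod 251 = 170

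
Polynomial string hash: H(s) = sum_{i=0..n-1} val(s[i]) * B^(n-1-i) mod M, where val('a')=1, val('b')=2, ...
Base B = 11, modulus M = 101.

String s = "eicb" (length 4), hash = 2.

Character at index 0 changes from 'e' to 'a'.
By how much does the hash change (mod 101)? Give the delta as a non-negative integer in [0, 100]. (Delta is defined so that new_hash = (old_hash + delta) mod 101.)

Answer: 29

Derivation:
Delta formula: (val(new) - val(old)) * B^(n-1-k) mod M
  val('a') - val('e') = 1 - 5 = -4
  B^(n-1-k) = 11^3 mod 101 = 18
  Delta = -4 * 18 mod 101 = 29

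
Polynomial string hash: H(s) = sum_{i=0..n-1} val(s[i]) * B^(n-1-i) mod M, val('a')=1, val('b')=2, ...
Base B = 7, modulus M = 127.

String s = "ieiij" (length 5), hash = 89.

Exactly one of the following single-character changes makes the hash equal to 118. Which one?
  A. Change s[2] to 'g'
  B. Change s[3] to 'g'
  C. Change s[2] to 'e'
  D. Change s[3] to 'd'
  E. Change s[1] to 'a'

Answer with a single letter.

Answer: A

Derivation:
Option A: s[2]='i'->'g', delta=(7-9)*7^2 mod 127 = 29, hash=89+29 mod 127 = 118 <-- target
Option B: s[3]='i'->'g', delta=(7-9)*7^1 mod 127 = 113, hash=89+113 mod 127 = 75
Option C: s[2]='i'->'e', delta=(5-9)*7^2 mod 127 = 58, hash=89+58 mod 127 = 20
Option D: s[3]='i'->'d', delta=(4-9)*7^1 mod 127 = 92, hash=89+92 mod 127 = 54
Option E: s[1]='e'->'a', delta=(1-5)*7^3 mod 127 = 25, hash=89+25 mod 127 = 114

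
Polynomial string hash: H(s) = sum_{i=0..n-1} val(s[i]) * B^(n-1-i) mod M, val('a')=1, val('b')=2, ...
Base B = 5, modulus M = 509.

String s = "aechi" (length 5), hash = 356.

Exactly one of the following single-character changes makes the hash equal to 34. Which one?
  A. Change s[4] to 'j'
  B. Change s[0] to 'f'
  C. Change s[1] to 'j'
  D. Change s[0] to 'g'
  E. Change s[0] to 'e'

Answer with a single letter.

Option A: s[4]='i'->'j', delta=(10-9)*5^0 mod 509 = 1, hash=356+1 mod 509 = 357
Option B: s[0]='a'->'f', delta=(6-1)*5^4 mod 509 = 71, hash=356+71 mod 509 = 427
Option C: s[1]='e'->'j', delta=(10-5)*5^3 mod 509 = 116, hash=356+116 mod 509 = 472
Option D: s[0]='a'->'g', delta=(7-1)*5^4 mod 509 = 187, hash=356+187 mod 509 = 34 <-- target
Option E: s[0]='a'->'e', delta=(5-1)*5^4 mod 509 = 464, hash=356+464 mod 509 = 311

Answer: D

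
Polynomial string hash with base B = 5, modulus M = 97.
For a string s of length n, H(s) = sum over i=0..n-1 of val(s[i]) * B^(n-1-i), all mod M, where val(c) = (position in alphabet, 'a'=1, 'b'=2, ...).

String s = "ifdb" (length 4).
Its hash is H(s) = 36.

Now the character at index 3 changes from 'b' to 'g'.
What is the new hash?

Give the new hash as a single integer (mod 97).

val('b') = 2, val('g') = 7
Position k = 3, exponent = n-1-k = 0
B^0 mod M = 5^0 mod 97 = 1
Delta = (7 - 2) * 1 mod 97 = 5
New hash = (36 + 5) mod 97 = 41

Answer: 41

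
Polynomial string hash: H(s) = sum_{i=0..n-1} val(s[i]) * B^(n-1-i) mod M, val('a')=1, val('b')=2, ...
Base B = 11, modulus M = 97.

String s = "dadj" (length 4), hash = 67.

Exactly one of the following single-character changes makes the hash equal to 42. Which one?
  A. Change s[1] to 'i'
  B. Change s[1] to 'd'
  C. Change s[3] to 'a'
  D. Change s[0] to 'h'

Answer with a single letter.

Answer: B

Derivation:
Option A: s[1]='a'->'i', delta=(9-1)*11^2 mod 97 = 95, hash=67+95 mod 97 = 65
Option B: s[1]='a'->'d', delta=(4-1)*11^2 mod 97 = 72, hash=67+72 mod 97 = 42 <-- target
Option C: s[3]='j'->'a', delta=(1-10)*11^0 mod 97 = 88, hash=67+88 mod 97 = 58
Option D: s[0]='d'->'h', delta=(8-4)*11^3 mod 97 = 86, hash=67+86 mod 97 = 56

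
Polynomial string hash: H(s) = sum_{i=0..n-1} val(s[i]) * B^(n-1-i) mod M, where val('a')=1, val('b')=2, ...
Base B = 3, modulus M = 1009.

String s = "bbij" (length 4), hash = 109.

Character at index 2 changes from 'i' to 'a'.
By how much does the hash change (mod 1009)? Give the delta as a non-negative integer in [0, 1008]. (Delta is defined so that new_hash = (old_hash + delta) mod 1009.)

Delta formula: (val(new) - val(old)) * B^(n-1-k) mod M
  val('a') - val('i') = 1 - 9 = -8
  B^(n-1-k) = 3^1 mod 1009 = 3
  Delta = -8 * 3 mod 1009 = 985

Answer: 985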